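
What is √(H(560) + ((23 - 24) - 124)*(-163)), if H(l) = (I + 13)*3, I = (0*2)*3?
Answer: √20414 ≈ 142.88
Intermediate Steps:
I = 0 (I = 0*3 = 0)
H(l) = 39 (H(l) = (0 + 13)*3 = 13*3 = 39)
√(H(560) + ((23 - 24) - 124)*(-163)) = √(39 + ((23 - 24) - 124)*(-163)) = √(39 + (-1 - 124)*(-163)) = √(39 - 125*(-163)) = √(39 + 20375) = √20414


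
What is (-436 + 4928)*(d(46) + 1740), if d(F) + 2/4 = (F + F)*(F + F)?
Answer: 45834122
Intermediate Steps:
d(F) = -½ + 4*F² (d(F) = -½ + (F + F)*(F + F) = -½ + (2*F)*(2*F) = -½ + 4*F²)
(-436 + 4928)*(d(46) + 1740) = (-436 + 4928)*((-½ + 4*46²) + 1740) = 4492*((-½ + 4*2116) + 1740) = 4492*((-½ + 8464) + 1740) = 4492*(16927/2 + 1740) = 4492*(20407/2) = 45834122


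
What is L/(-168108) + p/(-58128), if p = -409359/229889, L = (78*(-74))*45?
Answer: 96415868489357/62400698659376 ≈ 1.5451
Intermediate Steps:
L = -259740 (L = -5772*45 = -259740)
p = -409359/229889 (p = -409359*1/229889 = -409359/229889 ≈ -1.7807)
L/(-168108) + p/(-58128) = -259740/(-168108) - 409359/229889/(-58128) = -259740*(-1/168108) - 409359/229889*(-1/58128) = 21645/14009 + 136453/4454329264 = 96415868489357/62400698659376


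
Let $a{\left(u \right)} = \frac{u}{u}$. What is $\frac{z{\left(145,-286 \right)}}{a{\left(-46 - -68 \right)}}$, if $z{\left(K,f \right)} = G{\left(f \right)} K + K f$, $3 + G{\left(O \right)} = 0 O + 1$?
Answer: $-41760$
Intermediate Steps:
$G{\left(O \right)} = -2$ ($G{\left(O \right)} = -3 + \left(0 O + 1\right) = -3 + \left(0 + 1\right) = -3 + 1 = -2$)
$a{\left(u \right)} = 1$
$z{\left(K,f \right)} = - 2 K + K f$
$\frac{z{\left(145,-286 \right)}}{a{\left(-46 - -68 \right)}} = \frac{145 \left(-2 - 286\right)}{1} = 145 \left(-288\right) 1 = \left(-41760\right) 1 = -41760$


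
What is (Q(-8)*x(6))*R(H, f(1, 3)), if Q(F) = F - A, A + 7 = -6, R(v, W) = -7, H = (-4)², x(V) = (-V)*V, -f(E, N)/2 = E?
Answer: 1260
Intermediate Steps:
f(E, N) = -2*E
x(V) = -V²
H = 16
A = -13 (A = -7 - 6 = -13)
Q(F) = 13 + F (Q(F) = F - 1*(-13) = F + 13 = 13 + F)
(Q(-8)*x(6))*R(H, f(1, 3)) = ((13 - 8)*(-1*6²))*(-7) = (5*(-1*36))*(-7) = (5*(-36))*(-7) = -180*(-7) = 1260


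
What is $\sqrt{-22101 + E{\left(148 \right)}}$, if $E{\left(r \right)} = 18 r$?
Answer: $i \sqrt{19437} \approx 139.42 i$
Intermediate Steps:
$\sqrt{-22101 + E{\left(148 \right)}} = \sqrt{-22101 + 18 \cdot 148} = \sqrt{-22101 + 2664} = \sqrt{-19437} = i \sqrt{19437}$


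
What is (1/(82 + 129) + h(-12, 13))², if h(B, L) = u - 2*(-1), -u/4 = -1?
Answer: 1605289/44521 ≈ 36.057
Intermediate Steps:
u = 4 (u = -4*(-1) = 4)
h(B, L) = 6 (h(B, L) = 4 - 2*(-1) = 4 + 2 = 6)
(1/(82 + 129) + h(-12, 13))² = (1/(82 + 129) + 6)² = (1/211 + 6)² = (1267/211)² = 1605289/44521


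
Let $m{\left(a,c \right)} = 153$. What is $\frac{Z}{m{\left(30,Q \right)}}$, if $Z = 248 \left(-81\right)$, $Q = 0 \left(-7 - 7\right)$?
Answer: $- \frac{2232}{17} \approx -131.29$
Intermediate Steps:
$Q = 0$ ($Q = 0 \left(-14\right) = 0$)
$Z = -20088$
$\frac{Z}{m{\left(30,Q \right)}} = - \frac{20088}{153} = \left(-20088\right) \frac{1}{153} = - \frac{2232}{17}$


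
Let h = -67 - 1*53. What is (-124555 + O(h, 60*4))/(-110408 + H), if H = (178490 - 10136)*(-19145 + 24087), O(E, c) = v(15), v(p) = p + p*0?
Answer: -6227/41594753 ≈ -0.00014971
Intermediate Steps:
v(p) = p (v(p) = p + 0 = p)
h = -120 (h = -67 - 53 = -120)
O(E, c) = 15
H = 832005468 (H = 168354*4942 = 832005468)
(-124555 + O(h, 60*4))/(-110408 + H) = (-124555 + 15)/(-110408 + 832005468) = -124540/831895060 = -124540*1/831895060 = -6227/41594753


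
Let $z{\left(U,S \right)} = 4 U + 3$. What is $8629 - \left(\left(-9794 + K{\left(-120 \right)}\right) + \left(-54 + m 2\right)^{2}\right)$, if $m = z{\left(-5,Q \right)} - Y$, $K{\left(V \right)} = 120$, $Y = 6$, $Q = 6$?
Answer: $8303$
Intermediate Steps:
$z{\left(U,S \right)} = 3 + 4 U$
$m = -23$ ($m = \left(3 + 4 \left(-5\right)\right) - 6 = \left(3 - 20\right) - 6 = -17 - 6 = -23$)
$8629 - \left(\left(-9794 + K{\left(-120 \right)}\right) + \left(-54 + m 2\right)^{2}\right) = 8629 - \left(\left(-9794 + 120\right) + \left(-54 - 46\right)^{2}\right) = 8629 - \left(-9674 + \left(-54 - 46\right)^{2}\right) = 8629 - \left(-9674 + \left(-100\right)^{2}\right) = 8629 - \left(-9674 + 10000\right) = 8629 - 326 = 8303$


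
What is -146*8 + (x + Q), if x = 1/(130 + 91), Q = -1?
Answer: -258348/221 ≈ -1169.0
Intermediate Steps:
x = 1/221 ≈ 0.0045249
-146*8 + (x + Q) = -146*8 + (1/221 - 1) = -1168 - 220/221 = -258348/221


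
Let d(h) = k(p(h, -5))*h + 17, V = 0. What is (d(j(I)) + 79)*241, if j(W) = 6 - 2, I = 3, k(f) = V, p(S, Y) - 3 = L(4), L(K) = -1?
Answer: 23136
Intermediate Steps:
p(S, Y) = 2 (p(S, Y) = 3 - 1 = 2)
k(f) = 0
j(W) = 4
d(h) = 17 (d(h) = 0*h + 17 = 0 + 17 = 17)
(d(j(I)) + 79)*241 = (17 + 79)*241 = 96*241 = 23136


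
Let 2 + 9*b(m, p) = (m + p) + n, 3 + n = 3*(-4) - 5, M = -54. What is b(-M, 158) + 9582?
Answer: 86428/9 ≈ 9603.1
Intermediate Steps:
n = -20 (n = -3 + (3*(-4) - 5) = -3 + (-12 - 5) = -3 - 17 = -20)
b(m, p) = -22/9 + m/9 + p/9 (b(m, p) = -2/9 + ((m + p) - 20)/9 = -2/9 + (-20 + m + p)/9 = -2/9 + (-20/9 + m/9 + p/9) = -22/9 + m/9 + p/9)
b(-M, 158) + 9582 = (-22/9 + (-1*(-54))/9 + (⅑)*158) + 9582 = (-22/9 + (⅑)*54 + 158/9) + 9582 = (-22/9 + 6 + 158/9) + 9582 = 190/9 + 9582 = 86428/9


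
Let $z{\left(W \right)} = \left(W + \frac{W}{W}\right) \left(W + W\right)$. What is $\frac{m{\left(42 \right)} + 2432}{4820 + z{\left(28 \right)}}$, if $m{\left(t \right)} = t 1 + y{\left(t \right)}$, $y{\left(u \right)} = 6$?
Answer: $\frac{620}{1611} \approx 0.38485$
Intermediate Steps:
$m{\left(t \right)} = 6 + t$ ($m{\left(t \right)} = t 1 + 6 = t + 6 = 6 + t$)
$z{\left(W \right)} = 2 W \left(1 + W\right)$ ($z{\left(W \right)} = \left(W + 1\right) 2 W = \left(1 + W\right) 2 W = 2 W \left(1 + W\right)$)
$\frac{m{\left(42 \right)} + 2432}{4820 + z{\left(28 \right)}} = \frac{\left(6 + 42\right) + 2432}{4820 + 2 \cdot 28 \left(1 + 28\right)} = \frac{48 + 2432}{4820 + 2 \cdot 28 \cdot 29} = \frac{2480}{4820 + 1624} = \frac{2480}{6444} = 2480 \cdot \frac{1}{6444} = \frac{620}{1611}$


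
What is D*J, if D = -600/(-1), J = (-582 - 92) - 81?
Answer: -453000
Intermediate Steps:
J = -755 (J = -674 - 81 = -755)
D = 600 (D = -600*(-1) = -100*(-6) = 600)
D*J = 600*(-755) = -453000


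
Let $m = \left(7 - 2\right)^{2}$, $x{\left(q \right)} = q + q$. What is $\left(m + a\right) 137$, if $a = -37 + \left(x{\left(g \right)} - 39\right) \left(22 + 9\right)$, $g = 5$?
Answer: $-124807$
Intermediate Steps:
$x{\left(q \right)} = 2 q$
$m = 25$ ($m = 5^{2} = 25$)
$a = -936$ ($a = -37 + \left(2 \cdot 5 - 39\right) \left(22 + 9\right) = -37 + \left(10 - 39\right) 31 = -37 - 899 = -936$)
$\left(m + a\right) 137 = \left(25 - 936\right) 137 = \left(-911\right) 137 = -124807$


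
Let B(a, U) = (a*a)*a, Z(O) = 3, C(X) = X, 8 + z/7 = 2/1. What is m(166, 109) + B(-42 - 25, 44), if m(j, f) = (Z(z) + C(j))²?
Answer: -272202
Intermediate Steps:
z = -42 (z = -56 + 7*(2/1) = -56 + 7*(2*1) = -56 + 7*2 = -56 + 14 = -42)
m(j, f) = (3 + j)²
B(a, U) = a³ (B(a, U) = a²*a = a³)
m(166, 109) + B(-42 - 25, 44) = (3 + 166)² + (-42 - 25)³ = 169² + (-67)³ = 28561 - 300763 = -272202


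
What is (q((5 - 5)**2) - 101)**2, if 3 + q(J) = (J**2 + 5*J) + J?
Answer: 10816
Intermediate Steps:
q(J) = -3 + J**2 + 6*J (q(J) = -3 + ((J**2 + 5*J) + J) = -3 + (J**2 + 6*J) = -3 + J**2 + 6*J)
(q((5 - 5)**2) - 101)**2 = ((-3 + ((5 - 5)**2)**2 + 6*(5 - 5)**2) - 101)**2 = ((-3 + (0**2)**2 + 6*0**2) - 101)**2 = ((-3 + 0**2 + 6*0) - 101)**2 = ((-3 + 0 + 0) - 101)**2 = (-3 - 101)**2 = (-104)**2 = 10816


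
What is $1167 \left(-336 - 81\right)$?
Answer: $-486639$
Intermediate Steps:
$1167 \left(-336 - 81\right) = 1167 \left(-417\right) = -486639$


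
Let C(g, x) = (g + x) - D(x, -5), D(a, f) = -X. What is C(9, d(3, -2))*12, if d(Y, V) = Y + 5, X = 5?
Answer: 264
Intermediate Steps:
d(Y, V) = 5 + Y
D(a, f) = -5 (D(a, f) = -1*5 = -5)
C(g, x) = 5 + g + x (C(g, x) = (g + x) - 1*(-5) = (g + x) + 5 = 5 + g + x)
C(9, d(3, -2))*12 = (5 + 9 + (5 + 3))*12 = (5 + 9 + 8)*12 = 22*12 = 264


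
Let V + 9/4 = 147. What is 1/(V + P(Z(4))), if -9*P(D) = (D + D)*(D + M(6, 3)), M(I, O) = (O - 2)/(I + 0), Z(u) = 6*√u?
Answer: 36/4043 ≈ 0.0089043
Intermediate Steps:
V = 579/4 (V = -9/4 + 147 = 579/4 ≈ 144.75)
M(I, O) = (-2 + O)/I
P(D) = -2*D*(⅙ + D)/9 (P(D) = -(D + D)*(D + (-2 + 3)/6)/9 = -2*D*(D + (⅙)*1)/9 = -2*D*(D + ⅙)/9 = -2*D*(⅙ + D)/9)
1/(V + P(Z(4))) = 1/(579/4 - 6*√4*(1 + 6*(6*√4))/27) = 1/(579/4 - 6*2*(1 + 6*(6*2))/27) = 1/(579/4 - 1/27*12*(1 + 6*12)) = 1/(579/4 - 1/27*12*(1 + 72)) = 1/(579/4 - 1/27*12*73) = 1/(579/4 - 292/9) = 1/(4043/36) = 36/4043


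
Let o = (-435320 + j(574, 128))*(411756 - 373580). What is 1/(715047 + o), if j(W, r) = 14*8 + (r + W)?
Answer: -1/16586986009 ≈ -6.0288e-11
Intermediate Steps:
j(W, r) = 112 + W + r (j(W, r) = 112 + (W + r) = 112 + W + r)
o = -16587701056 (o = (-435320 + (112 + 574 + 128))*(411756 - 373580) = (-435320 + 814)*38176 = -434506*38176 = -16587701056)
1/(715047 + o) = 1/(715047 - 16587701056) = 1/(-16586986009) = -1/16586986009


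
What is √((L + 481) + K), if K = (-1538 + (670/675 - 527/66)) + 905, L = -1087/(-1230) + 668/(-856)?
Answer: I*√2997085887883230/4343130 ≈ 12.605*I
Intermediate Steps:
L = 6802/65805 (L = -1087*(-1/1230) + 668*(-1/856) = 1087/1230 - 167/214 = 6802/65805 ≈ 0.10337)
K = -1900777/2970 (K = (-1538 + (670*(1/675) - 527*1/66)) + 905 = (-1538 + (134/135 - 527/66)) + 905 = (-1538 - 20767/2970) + 905 = -4588627/2970 + 905 = -1900777/2970 ≈ -639.99)
√((L + 481) + K) = √((6802/65805 + 481) - 1900777/2970) = √(31659007/65805 - 1900777/2970) = √(-2070225313/13029390) = I*√2997085887883230/4343130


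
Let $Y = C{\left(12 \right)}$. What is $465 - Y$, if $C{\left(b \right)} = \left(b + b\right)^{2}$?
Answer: $-111$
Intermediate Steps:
$C{\left(b \right)} = 4 b^{2}$ ($C{\left(b \right)} = \left(2 b\right)^{2} = 4 b^{2}$)
$Y = 576$ ($Y = 4 \cdot 12^{2} = 4 \cdot 144 = 576$)
$465 - Y = 465 - 576 = -111$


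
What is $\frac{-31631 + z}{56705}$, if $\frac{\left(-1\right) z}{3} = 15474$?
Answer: $- \frac{78053}{56705} \approx -1.3765$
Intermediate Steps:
$z = -46422$ ($z = \left(-3\right) 15474 = -46422$)
$\frac{-31631 + z}{56705} = \frac{-31631 - 46422}{56705} = \left(-78053\right) \frac{1}{56705} = - \frac{78053}{56705}$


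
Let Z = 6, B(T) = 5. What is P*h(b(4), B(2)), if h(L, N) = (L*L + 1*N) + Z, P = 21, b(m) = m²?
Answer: 5607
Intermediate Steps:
h(L, N) = 6 + N + L² (h(L, N) = (L*L + 1*N) + 6 = (L² + N) + 6 = (N + L²) + 6 = 6 + N + L²)
P*h(b(4), B(2)) = 21*(6 + 5 + (4²)²) = 21*(6 + 5 + 16²) = 21*(6 + 5 + 256) = 21*267 = 5607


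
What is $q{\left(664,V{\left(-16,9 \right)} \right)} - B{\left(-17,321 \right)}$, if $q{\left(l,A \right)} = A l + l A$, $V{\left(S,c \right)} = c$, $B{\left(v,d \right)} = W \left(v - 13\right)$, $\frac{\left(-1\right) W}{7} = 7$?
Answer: $10482$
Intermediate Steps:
$W = -49$ ($W = \left(-7\right) 7 = -49$)
$B{\left(v,d \right)} = 637 - 49 v$ ($B{\left(v,d \right)} = - 49 \left(v - 13\right) = - 49 \left(-13 + v\right) = 637 - 49 v$)
$q{\left(l,A \right)} = 2 A l$ ($q{\left(l,A \right)} = A l + A l = 2 A l$)
$q{\left(664,V{\left(-16,9 \right)} \right)} - B{\left(-17,321 \right)} = 2 \cdot 9 \cdot 664 - \left(637 - -833\right) = 11952 - \left(637 + 833\right) = 11952 - 1470 = 10482$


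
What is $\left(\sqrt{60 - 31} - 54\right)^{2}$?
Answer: $\left(54 - \sqrt{29}\right)^{2} \approx 2363.4$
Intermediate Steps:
$\left(\sqrt{60 - 31} - 54\right)^{2} = \left(\sqrt{29} - 54\right)^{2} = \left(-54 + \sqrt{29}\right)^{2}$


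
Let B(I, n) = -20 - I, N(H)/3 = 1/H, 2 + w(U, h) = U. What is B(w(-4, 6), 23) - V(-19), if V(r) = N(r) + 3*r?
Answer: 820/19 ≈ 43.158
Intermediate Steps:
w(U, h) = -2 + U
N(H) = 3/H (N(H) = 3*(1/H) = 3/H)
V(r) = 3*r + 3/r (V(r) = 3/r + 3*r = 3*r + 3/r)
B(w(-4, 6), 23) - V(-19) = (-20 - (-2 - 4)) - (3*(-19) + 3/(-19)) = (-20 - 1*(-6)) - (-57 + 3*(-1/19)) = (-20 + 6) - (-57 - 3/19) = -14 - 1*(-1086/19) = -14 + 1086/19 = 820/19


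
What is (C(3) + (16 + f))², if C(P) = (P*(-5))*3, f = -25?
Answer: 2916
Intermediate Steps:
C(P) = -15*P (C(P) = -5*P*3 = -15*P)
(C(3) + (16 + f))² = (-15*3 + (16 - 25))² = (-45 - 9)² = (-54)² = 2916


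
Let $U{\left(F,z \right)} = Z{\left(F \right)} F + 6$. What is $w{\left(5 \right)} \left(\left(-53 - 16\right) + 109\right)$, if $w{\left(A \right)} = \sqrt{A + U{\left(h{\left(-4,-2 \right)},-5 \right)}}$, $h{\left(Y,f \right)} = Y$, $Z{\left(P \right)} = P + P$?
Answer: $40 \sqrt{43} \approx 262.3$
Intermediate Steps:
$Z{\left(P \right)} = 2 P$
$U{\left(F,z \right)} = 6 + 2 F^{2}$ ($U{\left(F,z \right)} = 2 F F + 6 = 2 F^{2} + 6 = 6 + 2 F^{2}$)
$w{\left(A \right)} = \sqrt{38 + A}$ ($w{\left(A \right)} = \sqrt{A + \left(6 + 2 \left(-4\right)^{2}\right)} = \sqrt{A + \left(6 + 2 \cdot 16\right)} = \sqrt{A + \left(6 + 32\right)} = \sqrt{A + 38} = \sqrt{38 + A}$)
$w{\left(5 \right)} \left(\left(-53 - 16\right) + 109\right) = \sqrt{38 + 5} \left(\left(-53 - 16\right) + 109\right) = \sqrt{43} \left(\left(-53 - 16\right) + 109\right) = \sqrt{43} \left(-69 + 109\right) = \sqrt{43} \cdot 40 = 40 \sqrt{43}$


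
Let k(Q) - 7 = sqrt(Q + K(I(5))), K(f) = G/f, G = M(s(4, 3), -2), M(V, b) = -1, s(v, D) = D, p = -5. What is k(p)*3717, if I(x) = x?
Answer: 26019 + 3717*I*sqrt(130)/5 ≈ 26019.0 + 8476.1*I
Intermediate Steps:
G = -1
K(f) = -1/f
k(Q) = 7 + sqrt(-1/5 + Q) (k(Q) = 7 + sqrt(Q - 1/5) = 7 + sqrt(-1/5 + Q))
k(p)*3717 = (7 + sqrt(-5 + 25*(-5))/5)*3717 = (7 + sqrt(-5 - 125)/5)*3717 = (7 + sqrt(-130)/5)*3717 = (7 + (I*sqrt(130))/5)*3717 = (7 + I*sqrt(130)/5)*3717 = 26019 + 3717*I*sqrt(130)/5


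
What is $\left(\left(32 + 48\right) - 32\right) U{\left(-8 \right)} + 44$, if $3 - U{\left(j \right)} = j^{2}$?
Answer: $-2884$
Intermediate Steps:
$U{\left(j \right)} = 3 - j^{2}$
$\left(\left(32 + 48\right) - 32\right) U{\left(-8 \right)} + 44 = \left(\left(32 + 48\right) - 32\right) \left(3 - \left(-8\right)^{2}\right) + 44 = \left(80 - 32\right) \left(3 - 64\right) + 44 = 48 \left(3 - 64\right) + 44 = 48 \left(-61\right) + 44 = -2928 + 44 = -2884$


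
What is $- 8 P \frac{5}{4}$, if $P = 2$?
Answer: $-20$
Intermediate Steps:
$- 8 P \frac{5}{4} = \left(-8\right) 2 \cdot \frac{5}{4} = - 16 \cdot 5 \cdot \frac{1}{4} = \left(-16\right) \frac{5}{4} = -20$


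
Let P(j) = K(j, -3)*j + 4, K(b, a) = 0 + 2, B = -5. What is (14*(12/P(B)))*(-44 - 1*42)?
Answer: 2408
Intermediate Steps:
K(b, a) = 2
P(j) = 4 + 2*j (P(j) = 2*j + 4 = 4 + 2*j)
(14*(12/P(B)))*(-44 - 1*42) = (14*(12/(4 + 2*(-5))))*(-44 - 1*42) = (14*(12/(4 - 10)))*(-44 - 42) = (14*(12/(-6)))*(-86) = (14*(12*(-⅙)))*(-86) = (14*(-2))*(-86) = -28*(-86) = 2408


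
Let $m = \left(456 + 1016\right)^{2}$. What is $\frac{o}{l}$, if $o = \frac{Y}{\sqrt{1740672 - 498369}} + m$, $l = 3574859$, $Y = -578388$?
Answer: $\frac{2166784}{3574859} - \frac{192796 \sqrt{1242303}}{1480352686759} \approx 0.60597$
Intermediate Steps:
$m = 2166784$ ($m = 1472^{2} = 2166784$)
$o = 2166784 - \frac{192796 \sqrt{1242303}}{414101}$ ($o = - \frac{578388}{\sqrt{1740672 - 498369}} + 2166784 = - \frac{578388}{\sqrt{1242303}} + 2166784 = - 578388 \frac{\sqrt{1242303}}{1242303} + 2166784 = - \frac{192796 \sqrt{1242303}}{414101} + 2166784 = 2166784 - \frac{192796 \sqrt{1242303}}{414101} \approx 2.1663 \cdot 10^{6}$)
$\frac{o}{l} = \frac{2166784 - \frac{192796 \sqrt{1242303}}{414101}}{3574859} = \left(2166784 - \frac{192796 \sqrt{1242303}}{414101}\right) \frac{1}{3574859} = \frac{2166784}{3574859} - \frac{192796 \sqrt{1242303}}{1480352686759}$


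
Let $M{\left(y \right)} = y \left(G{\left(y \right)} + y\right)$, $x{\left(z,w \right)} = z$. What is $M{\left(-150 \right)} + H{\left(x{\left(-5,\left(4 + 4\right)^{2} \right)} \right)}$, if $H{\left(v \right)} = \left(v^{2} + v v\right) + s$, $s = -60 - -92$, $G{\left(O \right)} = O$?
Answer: $45082$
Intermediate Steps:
$s = 32$ ($s = -60 + 92 = 32$)
$H{\left(v \right)} = 32 + 2 v^{2}$ ($H{\left(v \right)} = \left(v^{2} + v v\right) + 32 = \left(v^{2} + v^{2}\right) + 32 = 2 v^{2} + 32 = 32 + 2 v^{2}$)
$M{\left(y \right)} = 2 y^{2}$ ($M{\left(y \right)} = y \left(y + y\right) = y 2 y = 2 y^{2}$)
$M{\left(-150 \right)} + H{\left(x{\left(-5,\left(4 + 4\right)^{2} \right)} \right)} = 2 \left(-150\right)^{2} + \left(32 + 2 \left(-5\right)^{2}\right) = 2 \cdot 22500 + \left(32 + 2 \cdot 25\right) = 45000 + \left(32 + 50\right) = 45000 + 82 = 45082$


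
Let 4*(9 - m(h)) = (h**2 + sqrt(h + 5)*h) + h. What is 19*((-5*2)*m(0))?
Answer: -1710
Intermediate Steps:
m(h) = 9 - h/4 - h**2/4 - h*sqrt(5 + h)/4 (m(h) = 9 - ((h**2 + sqrt(h + 5)*h) + h)/4 = 9 - ((h**2 + sqrt(5 + h)*h) + h)/4 = 9 - ((h**2 + h*sqrt(5 + h)) + h)/4 = 9 - (h + h**2 + h*sqrt(5 + h))/4 = 9 + (-h/4 - h**2/4 - h*sqrt(5 + h)/4) = 9 - h/4 - h**2/4 - h*sqrt(5 + h)/4)
19*((-5*2)*m(0)) = 19*((-5*2)*(9 - 1/4*0 - 1/4*0**2 - 1/4*0*sqrt(5 + 0))) = 19*(-10*(9 + 0 - 1/4*0 - 1/4*0*sqrt(5))) = 19*(-10*(9 + 0 + 0 + 0)) = 19*(-10*9) = 19*(-90) = -1710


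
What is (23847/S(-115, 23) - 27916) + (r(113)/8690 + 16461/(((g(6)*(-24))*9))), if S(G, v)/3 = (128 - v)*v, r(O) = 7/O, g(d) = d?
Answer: -317874835554917/11382996240 ≈ -27925.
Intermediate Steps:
S(G, v) = 3*v*(128 - v) (S(G, v) = 3*((128 - v)*v) = 3*(v*(128 - v)) = 3*v*(128 - v))
(23847/S(-115, 23) - 27916) + (r(113)/8690 + 16461/(((g(6)*(-24))*9))) = (23847/((3*23*(128 - 1*23))) - 27916) + ((7/113)/8690 + 16461/(((6*(-24))*9))) = (23847/((3*23*(128 - 23))) - 27916) + ((7*(1/113))*(1/8690) + 16461/((-144*9))) = (23847/((3*23*105)) - 27916) + ((7/113)*(1/8690) + 16461/(-1296)) = (23847/7245 - 27916) + (7/981970 + 16461*(-1/1296)) = (23847*(1/7245) - 27916) + (7/981970 - 1829/144) = (7949/2415 - 27916) - 898011061/70701840 = -67409191/2415 - 898011061/70701840 = -317874835554917/11382996240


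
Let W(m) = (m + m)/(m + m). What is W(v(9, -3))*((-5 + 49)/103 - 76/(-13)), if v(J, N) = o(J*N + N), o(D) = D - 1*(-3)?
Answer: 8400/1339 ≈ 6.2733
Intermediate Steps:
o(D) = 3 + D (o(D) = D + 3 = 3 + D)
v(J, N) = 3 + N + J*N (v(J, N) = 3 + (J*N + N) = 3 + (N + J*N) = 3 + N + J*N)
W(m) = 1 (W(m) = (2*m)/((2*m)) = (2*m)*(1/(2*m)) = 1)
W(v(9, -3))*((-5 + 49)/103 - 76/(-13)) = 1*((-5 + 49)/103 - 76/(-13)) = 1*(44*(1/103) - 76*(-1/13)) = 1*(44/103 + 76/13) = 1*(8400/1339) = 8400/1339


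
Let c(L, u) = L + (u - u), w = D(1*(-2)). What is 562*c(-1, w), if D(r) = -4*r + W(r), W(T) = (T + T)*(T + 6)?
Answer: -562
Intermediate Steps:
W(T) = 2*T*(6 + T) (W(T) = (2*T)*(6 + T) = 2*T*(6 + T))
D(r) = -4*r + 2*r*(6 + r)
w = -8 (w = 2*(1*(-2))*(4 + 1*(-2)) = 2*(-2)*(4 - 2) = 2*(-2)*2 = -8)
c(L, u) = L (c(L, u) = L + 0 = L)
562*c(-1, w) = 562*(-1) = -562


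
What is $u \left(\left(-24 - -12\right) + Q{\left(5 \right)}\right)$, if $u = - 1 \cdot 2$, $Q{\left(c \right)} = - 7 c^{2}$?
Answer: $374$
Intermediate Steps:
$u = -2$ ($u = \left(-1\right) 2 = -2$)
$u \left(\left(-24 - -12\right) + Q{\left(5 \right)}\right) = - 2 \left(\left(-24 - -12\right) - 7 \cdot 5^{2}\right) = - 2 \left(\left(-24 + 12\right) - 175\right) = - 2 \left(-12 - 175\right) = \left(-2\right) \left(-187\right) = 374$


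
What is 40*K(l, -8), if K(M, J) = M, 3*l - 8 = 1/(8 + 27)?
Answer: 2248/21 ≈ 107.05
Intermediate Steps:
l = 281/105 (l = 8/3 + 1/(3*(8 + 27)) = 8/3 + (⅓)/35 = 8/3 + (⅓)*(1/35) = 8/3 + 1/105 = 281/105 ≈ 2.6762)
40*K(l, -8) = 40*(281/105) = 2248/21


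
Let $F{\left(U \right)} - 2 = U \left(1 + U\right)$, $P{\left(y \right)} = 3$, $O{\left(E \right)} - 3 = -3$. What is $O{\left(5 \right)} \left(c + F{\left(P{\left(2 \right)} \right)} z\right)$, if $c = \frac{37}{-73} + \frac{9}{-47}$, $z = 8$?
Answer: $0$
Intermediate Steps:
$O{\left(E \right)} = 0$ ($O{\left(E \right)} = 3 - 3 = 0$)
$F{\left(U \right)} = 2 + U \left(1 + U\right)$
$c = - \frac{2396}{3431}$ ($c = 37 \left(- \frac{1}{73}\right) + 9 \left(- \frac{1}{47}\right) = - \frac{37}{73} - \frac{9}{47} = - \frac{2396}{3431} \approx -0.69834$)
$O{\left(5 \right)} \left(c + F{\left(P{\left(2 \right)} \right)} z\right) = 0 \left(- \frac{2396}{3431} + \left(2 + 3 + 3^{2}\right) 8\right) = 0 \left(- \frac{2396}{3431} + \left(2 + 3 + 9\right) 8\right) = 0 \left(- \frac{2396}{3431} + 14 \cdot 8\right) = 0 \left(- \frac{2396}{3431} + 112\right) = 0 \cdot \frac{381876}{3431} = 0$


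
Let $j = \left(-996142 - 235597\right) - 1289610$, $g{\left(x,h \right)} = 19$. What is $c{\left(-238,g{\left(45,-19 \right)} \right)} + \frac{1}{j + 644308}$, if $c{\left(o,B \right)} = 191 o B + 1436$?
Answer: $- \frac{1618508634907}{1877041} \approx -8.6227 \cdot 10^{5}$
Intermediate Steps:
$c{\left(o,B \right)} = 1436 + 191 B o$ ($c{\left(o,B \right)} = 191 B o + 1436 = 1436 + 191 B o$)
$j = -2521349$ ($j = -1231739 - 1289610 = -2521349$)
$c{\left(-238,g{\left(45,-19 \right)} \right)} + \frac{1}{j + 644308} = \left(1436 + 191 \cdot 19 \left(-238\right)\right) + \frac{1}{-2521349 + 644308} = \left(1436 - 863702\right) + \frac{1}{-1877041} = -862266 - \frac{1}{1877041} = - \frac{1618508634907}{1877041}$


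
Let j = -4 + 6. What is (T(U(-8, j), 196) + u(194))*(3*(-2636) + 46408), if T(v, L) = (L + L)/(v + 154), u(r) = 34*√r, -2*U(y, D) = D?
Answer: 15092000/153 + 1309000*√194 ≈ 1.8331e+7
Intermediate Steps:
j = 2
U(y, D) = -D/2
T(v, L) = 2*L/(154 + v) (T(v, L) = (2*L)/(154 + v) = 2*L/(154 + v))
(T(U(-8, j), 196) + u(194))*(3*(-2636) + 46408) = (2*196/(154 - ½*2) + 34*√194)*(3*(-2636) + 46408) = (2*196/(154 - 1) + 34*√194)*(-7908 + 46408) = (2*196/153 + 34*√194)*38500 = (2*196*(1/153) + 34*√194)*38500 = (392/153 + 34*√194)*38500 = 15092000/153 + 1309000*√194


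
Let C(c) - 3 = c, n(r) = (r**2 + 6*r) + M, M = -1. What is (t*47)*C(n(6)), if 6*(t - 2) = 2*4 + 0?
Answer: 34780/3 ≈ 11593.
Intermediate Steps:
n(r) = -1 + r**2 + 6*r (n(r) = (r**2 + 6*r) - 1 = -1 + r**2 + 6*r)
t = 10/3 (t = 2 + (2*4 + 0)/6 = 2 + (8 + 0)/6 = 2 + (1/6)*8 = 2 + 4/3 = 10/3 ≈ 3.3333)
C(c) = 3 + c
(t*47)*C(n(6)) = ((10/3)*47)*(3 + (-1 + 6**2 + 6*6)) = 470*(3 + (-1 + 36 + 36))/3 = 470*(3 + 71)/3 = (470/3)*74 = 34780/3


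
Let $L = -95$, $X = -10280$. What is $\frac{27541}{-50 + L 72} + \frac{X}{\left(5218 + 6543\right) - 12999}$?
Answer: $\frac{18366721}{4264910} \approx 4.3065$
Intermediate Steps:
$\frac{27541}{-50 + L 72} + \frac{X}{\left(5218 + 6543\right) - 12999} = \frac{27541}{-50 - 6840} - \frac{10280}{\left(5218 + 6543\right) - 12999} = \frac{27541}{-50 - 6840} - \frac{10280}{11761 - 12999} = \frac{27541}{-6890} - \frac{10280}{-1238} = 27541 \left(- \frac{1}{6890}\right) - - \frac{5140}{619} = - \frac{27541}{6890} + \frac{5140}{619} = \frac{18366721}{4264910}$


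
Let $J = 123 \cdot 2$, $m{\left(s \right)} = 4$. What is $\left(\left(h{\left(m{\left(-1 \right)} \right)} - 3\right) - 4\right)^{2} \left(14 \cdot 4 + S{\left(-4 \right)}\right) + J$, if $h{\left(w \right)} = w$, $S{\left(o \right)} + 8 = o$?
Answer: $642$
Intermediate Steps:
$S{\left(o \right)} = -8 + o$
$J = 246$
$\left(\left(h{\left(m{\left(-1 \right)} \right)} - 3\right) - 4\right)^{2} \left(14 \cdot 4 + S{\left(-4 \right)}\right) + J = \left(\left(4 - 3\right) - 4\right)^{2} \left(14 \cdot 4 - 12\right) + 246 = \left(1 - 4\right)^{2} \left(56 - 12\right) + 246 = \left(-3\right)^{2} \cdot 44 + 246 = 9 \cdot 44 + 246 = 396 + 246 = 642$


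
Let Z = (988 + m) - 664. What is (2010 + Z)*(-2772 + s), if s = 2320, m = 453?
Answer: -1259724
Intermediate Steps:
Z = 777 (Z = (988 + 453) - 664 = 1441 - 664 = 777)
(2010 + Z)*(-2772 + s) = (2010 + 777)*(-2772 + 2320) = 2787*(-452) = -1259724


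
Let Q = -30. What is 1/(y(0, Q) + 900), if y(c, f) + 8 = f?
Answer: 1/862 ≈ 0.0011601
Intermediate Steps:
y(c, f) = -8 + f
1/(y(0, Q) + 900) = 1/((-8 - 30) + 900) = 1/(-38 + 900) = 1/862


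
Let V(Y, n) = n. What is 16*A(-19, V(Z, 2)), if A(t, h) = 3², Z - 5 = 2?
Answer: 144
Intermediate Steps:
Z = 7 (Z = 5 + 2 = 7)
A(t, h) = 9
16*A(-19, V(Z, 2)) = 16*9 = 144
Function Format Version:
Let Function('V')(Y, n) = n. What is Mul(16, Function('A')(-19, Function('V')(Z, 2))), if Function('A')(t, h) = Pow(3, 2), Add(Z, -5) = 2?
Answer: 144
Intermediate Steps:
Z = 7 (Z = Add(5, 2) = 7)
Function('A')(t, h) = 9
Mul(16, Function('A')(-19, Function('V')(Z, 2))) = Mul(16, 9) = 144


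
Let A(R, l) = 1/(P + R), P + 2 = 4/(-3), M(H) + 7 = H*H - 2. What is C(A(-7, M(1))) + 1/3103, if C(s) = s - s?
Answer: 1/3103 ≈ 0.00032227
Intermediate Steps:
M(H) = -9 + H**2 (M(H) = -7 + (H*H - 2) = -7 + (H**2 - 2) = -7 + (-2 + H**2) = -9 + H**2)
P = -10/3 (P = -2 + 4/(-3) = -2 + 4*(-1/3) = -2 - 4/3 = -10/3 ≈ -3.3333)
A(R, l) = 1/(-10/3 + R)
C(s) = 0
C(A(-7, M(1))) + 1/3103 = 0 + 1/3103 = 1/3103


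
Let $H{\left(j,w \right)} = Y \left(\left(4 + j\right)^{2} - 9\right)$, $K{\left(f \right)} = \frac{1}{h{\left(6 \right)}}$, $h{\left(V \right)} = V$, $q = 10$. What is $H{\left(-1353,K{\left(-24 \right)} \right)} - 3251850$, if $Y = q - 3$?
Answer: $9486694$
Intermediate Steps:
$Y = 7$ ($Y = 10 - 3 = 7$)
$K{\left(f \right)} = \frac{1}{6}$
$H{\left(j,w \right)} = -63 + 7 \left(4 + j\right)^{2}$ ($H{\left(j,w \right)} = 7 \left(\left(4 + j\right)^{2} - 9\right) = 7 \left(-9 + \left(4 + j\right)^{2}\right) = -63 + 7 \left(4 + j\right)^{2}$)
$H{\left(-1353,K{\left(-24 \right)} \right)} - 3251850 = \left(-63 + 7 \left(4 - 1353\right)^{2}\right) - 3251850 = \left(-63 + 7 \left(-1349\right)^{2}\right) - 3251850 = \left(-63 + 7 \cdot 1819801\right) - 3251850 = \left(-63 + 12738607\right) - 3251850 = 12738544 - 3251850 = 9486694$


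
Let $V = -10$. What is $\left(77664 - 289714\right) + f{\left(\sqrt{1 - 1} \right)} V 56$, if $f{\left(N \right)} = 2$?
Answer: $-213170$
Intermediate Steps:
$\left(77664 - 289714\right) + f{\left(\sqrt{1 - 1} \right)} V 56 = \left(77664 - 289714\right) + 2 \left(-10\right) 56 = -212050 - 1120 = -213170$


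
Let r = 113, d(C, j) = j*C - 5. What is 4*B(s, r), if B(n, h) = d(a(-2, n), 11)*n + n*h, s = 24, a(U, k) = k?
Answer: 35712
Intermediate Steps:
d(C, j) = -5 + C*j (d(C, j) = C*j - 5 = -5 + C*j)
B(n, h) = h*n + n*(-5 + 11*n) (B(n, h) = (-5 + n*11)*n + n*h = (-5 + 11*n)*n + h*n = n*(-5 + 11*n) + h*n = h*n + n*(-5 + 11*n))
4*B(s, r) = 4*(24*(-5 + 113 + 11*24)) = 4*(24*(-5 + 113 + 264)) = 4*(24*372) = 4*8928 = 35712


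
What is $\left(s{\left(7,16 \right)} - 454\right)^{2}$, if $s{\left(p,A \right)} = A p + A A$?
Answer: $7396$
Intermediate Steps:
$s{\left(p,A \right)} = A^{2} + A p$ ($s{\left(p,A \right)} = A p + A^{2} = A^{2} + A p$)
$\left(s{\left(7,16 \right)} - 454\right)^{2} = \left(16 \left(16 + 7\right) - 454\right)^{2} = \left(16 \cdot 23 - 454\right)^{2} = \left(368 - 454\right)^{2} = \left(-86\right)^{2} = 7396$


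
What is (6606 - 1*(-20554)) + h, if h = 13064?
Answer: 40224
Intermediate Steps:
(6606 - 1*(-20554)) + h = (6606 - 1*(-20554)) + 13064 = (6606 + 20554) + 13064 = 27160 + 13064 = 40224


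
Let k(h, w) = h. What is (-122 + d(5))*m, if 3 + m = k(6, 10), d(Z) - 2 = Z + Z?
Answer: -330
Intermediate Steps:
d(Z) = 2 + 2*Z (d(Z) = 2 + (Z + Z) = 2 + 2*Z)
m = 3 (m = -3 + 6 = 3)
(-122 + d(5))*m = (-122 + (2 + 2*5))*3 = (-122 + (2 + 10))*3 = (-122 + 12)*3 = -110*3 = -330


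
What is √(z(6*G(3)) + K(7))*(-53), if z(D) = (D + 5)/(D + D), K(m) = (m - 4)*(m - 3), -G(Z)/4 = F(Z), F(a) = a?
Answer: -53*√1795/12 ≈ -187.12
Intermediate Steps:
G(Z) = -4*Z
K(m) = (-4 + m)*(-3 + m)
z(D) = (5 + D)/(2*D) (z(D) = (5 + D)/((2*D)) = (5 + D)*(1/(2*D)) = (5 + D)/(2*D))
√(z(6*G(3)) + K(7))*(-53) = √((5 + 6*(-4*3))/(2*((6*(-4*3)))) + (12 + 7² - 7*7))*(-53) = √((5 + 6*(-12))/(2*((6*(-12)))) + (12 + 49 - 49))*(-53) = √((½)*(5 - 72)/(-72) + 12)*(-53) = √((½)*(-1/72)*(-67) + 12)*(-53) = √(67/144 + 12)*(-53) = √(1795/144)*(-53) = (√1795/12)*(-53) = -53*√1795/12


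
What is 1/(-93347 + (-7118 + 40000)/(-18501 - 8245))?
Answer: -13373/1248345872 ≈ -1.0713e-5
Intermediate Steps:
1/(-93347 + (-7118 + 40000)/(-18501 - 8245)) = 1/(-93347 + 32882/(-26746)) = 1/(-93347 + 32882*(-1/26746)) = 1/(-93347 - 16441/13373) = 1/(-1248345872/13373) = -13373/1248345872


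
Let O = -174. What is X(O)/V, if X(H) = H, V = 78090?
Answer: -29/13015 ≈ -0.0022282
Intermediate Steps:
X(O)/V = -174/78090 = -174*1/78090 = -29/13015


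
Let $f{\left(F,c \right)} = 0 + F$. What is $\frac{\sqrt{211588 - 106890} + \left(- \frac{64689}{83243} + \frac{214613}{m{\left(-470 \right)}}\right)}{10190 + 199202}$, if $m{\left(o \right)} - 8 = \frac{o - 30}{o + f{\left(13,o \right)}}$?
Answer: $\frac{8164049843779}{72440818271936} + \frac{\sqrt{104698}}{209392} \approx 0.11424$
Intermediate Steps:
$f{\left(F,c \right)} = F$
$m{\left(o \right)} = 8 + \frac{-30 + o}{13 + o}$ ($m{\left(o \right)} = 8 + \frac{o - 30}{o + 13} = 8 + \frac{-30 + o}{13 + o}$)
$\frac{\sqrt{211588 - 106890} + \left(- \frac{64689}{83243} + \frac{214613}{m{\left(-470 \right)}}\right)}{10190 + 199202} = \frac{\sqrt{211588 - 106890} + \left(- \frac{64689}{83243} + \frac{214613}{\frac{1}{13 - 470} \left(74 + 9 \left(-470\right)\right)}\right)}{10190 + 199202} = \frac{\sqrt{104698} + \left(\left(-64689\right) \frac{1}{83243} + \frac{214613}{\frac{1}{-457} \left(74 - 4230\right)}\right)}{209392} = \left(\sqrt{104698} - \left(\frac{64689}{83243} - \frac{214613}{\left(- \frac{1}{457}\right) \left(-4156\right)}\right)\right) \frac{1}{209392} = \left(\sqrt{104698} - \left(\frac{64689}{83243} - \frac{214613}{\frac{4156}{457}}\right)\right) \frac{1}{209392} = \left(\sqrt{104698} + \left(- \frac{64689}{83243} + 214613 \cdot \frac{457}{4156}\right)\right) \frac{1}{209392} = \left(\sqrt{104698} + \left(- \frac{64689}{83243} + \frac{98078141}{4156}\right)\right) \frac{1}{209392} = \left(\sqrt{104698} + \frac{8164049843779}{345957908}\right) \frac{1}{209392} = \left(\frac{8164049843779}{345957908} + \sqrt{104698}\right) \frac{1}{209392} = \frac{8164049843779}{72440818271936} + \frac{\sqrt{104698}}{209392}$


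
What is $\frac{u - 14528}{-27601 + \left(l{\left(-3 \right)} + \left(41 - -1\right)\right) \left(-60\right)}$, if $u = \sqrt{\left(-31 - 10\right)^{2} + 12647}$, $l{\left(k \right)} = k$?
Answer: $\frac{14528}{29941} - \frac{6 \sqrt{398}}{29941} \approx 0.48122$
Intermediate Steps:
$u = 6 \sqrt{398}$ ($u = \sqrt{\left(-41\right)^{2} + 12647} = \sqrt{1681 + 12647} = \sqrt{14328} = 6 \sqrt{398} \approx 119.7$)
$\frac{u - 14528}{-27601 + \left(l{\left(-3 \right)} + \left(41 - -1\right)\right) \left(-60\right)} = \frac{6 \sqrt{398} - 14528}{-27601 + \left(-3 + \left(41 - -1\right)\right) \left(-60\right)} = \frac{-14528 + 6 \sqrt{398}}{-27601 + \left(-3 + \left(41 + 1\right)\right) \left(-60\right)} = \frac{-14528 + 6 \sqrt{398}}{-27601 + \left(-3 + 42\right) \left(-60\right)} = \frac{-14528 + 6 \sqrt{398}}{-27601 + 39 \left(-60\right)} = \frac{-14528 + 6 \sqrt{398}}{-27601 - 2340} = \frac{-14528 + 6 \sqrt{398}}{-29941} = \left(-14528 + 6 \sqrt{398}\right) \left(- \frac{1}{29941}\right) = \frac{14528}{29941} - \frac{6 \sqrt{398}}{29941}$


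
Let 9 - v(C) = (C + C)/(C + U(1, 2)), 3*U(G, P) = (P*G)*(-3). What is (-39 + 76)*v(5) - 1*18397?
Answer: -54562/3 ≈ -18187.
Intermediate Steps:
U(G, P) = -G*P (U(G, P) = ((P*G)*(-3))/3 = ((G*P)*(-3))/3 = (-3*G*P)/3 = -G*P)
v(C) = 9 - 2*C/(-2 + C) (v(C) = 9 - (C + C)/(C - 1*1*2) = 9 - 2*C/(C - 2) = 9 - 2*C/(-2 + C))
(-39 + 76)*v(5) - 1*18397 = (-39 + 76)*((-18 + 7*5)/(-2 + 5)) - 1*18397 = 37*((-18 + 35)/3) - 18397 = 37*((1/3)*17) - 18397 = 37*(17/3) - 18397 = 629/3 - 18397 = -54562/3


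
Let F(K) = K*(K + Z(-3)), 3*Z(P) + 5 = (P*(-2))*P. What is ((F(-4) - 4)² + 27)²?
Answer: 276457129/81 ≈ 3.4131e+6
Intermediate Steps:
Z(P) = -5/3 - 2*P²/3 (Z(P) = -5/3 + ((P*(-2))*P)/3 = -5/3 + ((-2*P)*P)/3 = -5/3 + (-2*P²)/3 = -5/3 - 2*P²/3)
F(K) = K*(-23/3 + K) (F(K) = K*(K + (-5/3 - ⅔*(-3)²)) = K*(K + (-5/3 - ⅔*9)) = K*(K + (-5/3 - 6)) = K*(K - 23/3) = K*(-23/3 + K))
((F(-4) - 4)² + 27)² = (((⅓)*(-4)*(-23 + 3*(-4)) - 4)² + 27)² = (((⅓)*(-4)*(-23 - 12) - 4)² + 27)² = (((⅓)*(-4)*(-35) - 4)² + 27)² = ((140/3 - 4)² + 27)² = ((128/3)² + 27)² = (16384/9 + 27)² = (16627/9)² = 276457129/81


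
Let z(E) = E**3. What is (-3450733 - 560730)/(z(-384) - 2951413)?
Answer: 4011463/59574517 ≈ 0.067335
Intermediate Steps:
(-3450733 - 560730)/(z(-384) - 2951413) = (-3450733 - 560730)/((-384)**3 - 2951413) = -4011463/(-56623104 - 2951413) = -4011463/(-59574517) = -4011463*(-1/59574517) = 4011463/59574517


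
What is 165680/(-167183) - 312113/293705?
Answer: -100841032079/49102483015 ≈ -2.0537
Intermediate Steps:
165680/(-167183) - 312113/293705 = 165680*(-1/167183) - 312113*1/293705 = -165680/167183 - 312113/293705 = -100841032079/49102483015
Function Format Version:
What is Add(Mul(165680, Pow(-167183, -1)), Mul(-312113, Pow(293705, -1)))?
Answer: Rational(-100841032079, 49102483015) ≈ -2.0537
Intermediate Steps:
Add(Mul(165680, Pow(-167183, -1)), Mul(-312113, Pow(293705, -1))) = Add(Mul(165680, Rational(-1, 167183)), Mul(-312113, Rational(1, 293705))) = Add(Rational(-165680, 167183), Rational(-312113, 293705)) = Rational(-100841032079, 49102483015)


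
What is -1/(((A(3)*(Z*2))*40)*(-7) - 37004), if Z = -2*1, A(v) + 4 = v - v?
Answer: 1/41484 ≈ 2.4106e-5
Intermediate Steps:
A(v) = -4 (A(v) = -4 + (v - v) = -4 + 0 = -4)
Z = -2
-1/(((A(3)*(Z*2))*40)*(-7) - 37004) = -1/((-(-8)*2*40)*(-7) - 37004) = -1/((-4*(-4)*40)*(-7) - 37004) = -1/((16*40)*(-7) - 37004) = -1/(640*(-7) - 37004) = -1/(-4480 - 37004) = -1/(-41484) = -1*(-1/41484) = 1/41484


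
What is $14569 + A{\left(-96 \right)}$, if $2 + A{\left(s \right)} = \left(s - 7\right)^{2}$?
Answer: $25176$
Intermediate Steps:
$A{\left(s \right)} = -2 + \left(-7 + s\right)^{2}$ ($A{\left(s \right)} = -2 + \left(s - 7\right)^{2} = -2 + \left(-7 + s\right)^{2}$)
$14569 + A{\left(-96 \right)} = 14569 - \left(2 - \left(-7 - 96\right)^{2}\right) = 14569 - \left(2 - \left(-103\right)^{2}\right) = 14569 + \left(-2 + 10609\right) = 14569 + 10607 = 25176$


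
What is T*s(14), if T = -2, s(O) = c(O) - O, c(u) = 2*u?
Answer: -28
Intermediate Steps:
s(O) = O (s(O) = 2*O - O = O)
T*s(14) = -2*14 = -28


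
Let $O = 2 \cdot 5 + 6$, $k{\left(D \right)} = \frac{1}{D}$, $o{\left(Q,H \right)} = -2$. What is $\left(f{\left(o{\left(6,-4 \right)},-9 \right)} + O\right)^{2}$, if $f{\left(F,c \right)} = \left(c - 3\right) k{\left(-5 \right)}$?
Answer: $\frac{8464}{25} \approx 338.56$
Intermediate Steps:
$f{\left(F,c \right)} = \frac{3}{5} - \frac{c}{5}$ ($f{\left(F,c \right)} = \frac{c - 3}{-5} = \left(-3 + c\right) \left(- \frac{1}{5}\right) = \frac{3}{5} - \frac{c}{5}$)
$O = 16$ ($O = 10 + 6 = 16$)
$\left(f{\left(o{\left(6,-4 \right)},-9 \right)} + O\right)^{2} = \left(\left(\frac{3}{5} - - \frac{9}{5}\right) + 16\right)^{2} = \left(\left(\frac{3}{5} + \frac{9}{5}\right) + 16\right)^{2} = \left(\frac{12}{5} + 16\right)^{2} = \left(\frac{92}{5}\right)^{2} = \frac{8464}{25}$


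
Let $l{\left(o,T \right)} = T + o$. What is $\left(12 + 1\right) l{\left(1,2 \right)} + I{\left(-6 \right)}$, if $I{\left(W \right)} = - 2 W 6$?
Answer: $111$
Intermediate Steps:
$I{\left(W \right)} = - 12 W$
$\left(12 + 1\right) l{\left(1,2 \right)} + I{\left(-6 \right)} = \left(12 + 1\right) \left(2 + 1\right) - -72 = 13 \cdot 3 + 72 = 39 + 72 = 111$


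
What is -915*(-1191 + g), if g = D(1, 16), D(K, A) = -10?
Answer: 1098915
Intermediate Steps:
g = -10
-915*(-1191 + g) = -915*(-1191 - 10) = -915*(-1201) = 1098915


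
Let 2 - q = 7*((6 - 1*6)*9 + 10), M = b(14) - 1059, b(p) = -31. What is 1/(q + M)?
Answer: -1/1158 ≈ -0.00086356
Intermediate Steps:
M = -1090 (M = -31 - 1059 = -1090)
q = -68 (q = 2 - 7*((6 - 1*6)*9 + 10) = 2 - 7*((6 - 6)*9 + 10) = 2 - 7*(0*9 + 10) = 2 - 7*(0 + 10) = 2 - 7*10 = 2 - 1*70 = 2 - 70 = -68)
1/(q + M) = 1/(-68 - 1090) = 1/(-1158) = -1/1158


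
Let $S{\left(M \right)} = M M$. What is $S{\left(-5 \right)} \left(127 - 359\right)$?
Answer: $-5800$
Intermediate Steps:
$S{\left(M \right)} = M^{2}$
$S{\left(-5 \right)} \left(127 - 359\right) = \left(-5\right)^{2} \left(127 - 359\right) = 25 \left(127 - 359\right) = 25 \left(-232\right) = -5800$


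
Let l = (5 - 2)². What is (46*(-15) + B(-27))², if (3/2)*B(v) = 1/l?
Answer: 347002384/729 ≈ 4.7600e+5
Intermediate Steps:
l = 9 (l = 3² = 9)
B(v) = 2/27 (B(v) = (⅔)/9 = (⅔)*(⅑) = 2/27)
(46*(-15) + B(-27))² = (46*(-15) + 2/27)² = (-690 + 2/27)² = (-18628/27)² = 347002384/729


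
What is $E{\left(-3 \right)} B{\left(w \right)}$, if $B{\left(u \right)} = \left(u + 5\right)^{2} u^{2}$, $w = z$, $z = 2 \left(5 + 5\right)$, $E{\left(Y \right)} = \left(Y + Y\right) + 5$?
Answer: $-250000$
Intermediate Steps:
$E{\left(Y \right)} = 5 + 2 Y$ ($E{\left(Y \right)} = 2 Y + 5 = 5 + 2 Y$)
$z = 20$ ($z = 2 \cdot 10 = 20$)
$w = 20$
$B{\left(u \right)} = u^{2} \left(5 + u\right)^{2}$ ($B{\left(u \right)} = \left(5 + u\right)^{2} u^{2} = u^{2} \left(5 + u\right)^{2}$)
$E{\left(-3 \right)} B{\left(w \right)} = \left(5 + 2 \left(-3\right)\right) 20^{2} \left(5 + 20\right)^{2} = \left(5 - 6\right) 400 \cdot 25^{2} = - 400 \cdot 625 = \left(-1\right) 250000 = -250000$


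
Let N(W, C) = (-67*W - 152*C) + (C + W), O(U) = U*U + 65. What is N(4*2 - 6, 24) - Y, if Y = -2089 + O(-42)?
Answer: -3496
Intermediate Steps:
O(U) = 65 + U² (O(U) = U² + 65 = 65 + U²)
N(W, C) = -151*C - 66*W (N(W, C) = (-152*C - 67*W) + (C + W) = -151*C - 66*W)
Y = -260 (Y = -2089 + (65 + (-42)²) = -2089 + (65 + 1764) = -2089 + 1829 = -260)
N(4*2 - 6, 24) - Y = (-151*24 - 66*(4*2 - 6)) - 1*(-260) = (-3624 - 66*(8 - 6)) + 260 = (-3624 - 66*2) + 260 = (-3624 - 132) + 260 = -3756 + 260 = -3496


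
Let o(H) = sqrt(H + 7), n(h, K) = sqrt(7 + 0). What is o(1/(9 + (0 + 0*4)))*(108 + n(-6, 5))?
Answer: 288 + 8*sqrt(7)/3 ≈ 295.06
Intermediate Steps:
n(h, K) = sqrt(7)
o(H) = sqrt(7 + H)
o(1/(9 + (0 + 0*4)))*(108 + n(-6, 5)) = sqrt(7 + 1/(9 + (0 + 0*4)))*(108 + sqrt(7)) = sqrt(7 + 1/(9 + (0 + 0)))*(108 + sqrt(7)) = sqrt(7 + 1/(9 + 0))*(108 + sqrt(7)) = sqrt(7 + 1/9)*(108 + sqrt(7)) = sqrt(64/9)*(108 + sqrt(7)) = 8*(108 + sqrt(7))/3 = 288 + 8*sqrt(7)/3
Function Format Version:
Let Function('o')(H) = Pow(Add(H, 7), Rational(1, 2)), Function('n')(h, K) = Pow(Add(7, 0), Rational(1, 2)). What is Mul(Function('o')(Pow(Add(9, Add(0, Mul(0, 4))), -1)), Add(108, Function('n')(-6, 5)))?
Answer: Add(288, Mul(Rational(8, 3), Pow(7, Rational(1, 2)))) ≈ 295.06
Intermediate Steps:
Function('n')(h, K) = Pow(7, Rational(1, 2))
Function('o')(H) = Pow(Add(7, H), Rational(1, 2))
Mul(Function('o')(Pow(Add(9, Add(0, Mul(0, 4))), -1)), Add(108, Function('n')(-6, 5))) = Mul(Pow(Add(7, Pow(Add(9, Add(0, Mul(0, 4))), -1)), Rational(1, 2)), Add(108, Pow(7, Rational(1, 2)))) = Mul(Pow(Add(7, Pow(Add(9, Add(0, 0)), -1)), Rational(1, 2)), Add(108, Pow(7, Rational(1, 2)))) = Mul(Pow(Add(7, Pow(Add(9, 0), -1)), Rational(1, 2)), Add(108, Pow(7, Rational(1, 2)))) = Mul(Pow(Add(7, Pow(9, -1)), Rational(1, 2)), Add(108, Pow(7, Rational(1, 2)))) = Mul(Pow(Add(7, Rational(1, 9)), Rational(1, 2)), Add(108, Pow(7, Rational(1, 2)))) = Mul(Pow(Rational(64, 9), Rational(1, 2)), Add(108, Pow(7, Rational(1, 2)))) = Mul(Rational(8, 3), Add(108, Pow(7, Rational(1, 2)))) = Add(288, Mul(Rational(8, 3), Pow(7, Rational(1, 2))))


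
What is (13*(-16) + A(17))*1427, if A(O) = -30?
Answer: -339626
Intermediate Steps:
(13*(-16) + A(17))*1427 = (13*(-16) - 30)*1427 = (-208 - 30)*1427 = -238*1427 = -339626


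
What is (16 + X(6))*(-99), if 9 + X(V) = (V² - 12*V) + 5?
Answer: 2376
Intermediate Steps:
X(V) = -4 + V² - 12*V (X(V) = -9 + ((V² - 12*V) + 5) = -9 + (5 + V² - 12*V) = -4 + V² - 12*V)
(16 + X(6))*(-99) = (16 + (-4 + 6² - 12*6))*(-99) = (16 + (-4 + 36 - 72))*(-99) = (16 - 40)*(-99) = -24*(-99) = 2376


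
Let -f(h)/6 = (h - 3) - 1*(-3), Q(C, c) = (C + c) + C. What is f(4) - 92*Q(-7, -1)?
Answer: 1356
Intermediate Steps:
Q(C, c) = c + 2*C
f(h) = -6*h (f(h) = -6*((h - 3) - 1*(-3)) = -6*((-3 + h) + 3) = -6*h)
f(4) - 92*Q(-7, -1) = -6*4 - 92*(-1 + 2*(-7)) = -24 - 92*(-1 - 14) = -24 - 92*(-15) = -24 + 1380 = 1356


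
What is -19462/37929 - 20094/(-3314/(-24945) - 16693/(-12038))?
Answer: -228871907587309114/17307033687993 ≈ -13224.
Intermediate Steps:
-19462/37929 - 20094/(-3314/(-24945) - 16693/(-12038)) = -19462*1/37929 - 20094/(-3314*(-1/24945) - 16693*(-1/12038)) = -19462/37929 - 20094/(3314/24945 + 16693/12038) = -19462/37929 - 20094/456300817/300287910 = -19462/37929 - 20094*300287910/456300817 = -19462/37929 - 6033985263540/456300817 = -228871907587309114/17307033687993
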